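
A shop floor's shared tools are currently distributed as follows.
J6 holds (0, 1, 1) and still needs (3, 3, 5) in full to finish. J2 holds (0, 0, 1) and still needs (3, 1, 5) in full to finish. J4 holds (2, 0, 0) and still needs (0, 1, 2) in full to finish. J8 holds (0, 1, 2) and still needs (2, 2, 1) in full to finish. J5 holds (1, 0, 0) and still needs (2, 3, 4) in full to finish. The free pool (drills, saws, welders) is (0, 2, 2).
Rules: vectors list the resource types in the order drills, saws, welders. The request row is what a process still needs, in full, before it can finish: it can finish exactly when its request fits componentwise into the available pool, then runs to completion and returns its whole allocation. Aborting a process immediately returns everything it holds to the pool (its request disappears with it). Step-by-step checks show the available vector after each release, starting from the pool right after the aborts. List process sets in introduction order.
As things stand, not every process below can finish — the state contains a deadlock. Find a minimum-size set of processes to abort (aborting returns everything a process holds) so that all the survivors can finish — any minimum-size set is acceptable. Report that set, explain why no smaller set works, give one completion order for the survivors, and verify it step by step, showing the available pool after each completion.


Abort J6.
Key observation: the returned (0, 1, 1) from J6 is what brings J2 — unrunnable before, under any order — into play at step 4.
Why nothing smaller works: aborting no one leaves the state deadlocked as given.
Survivors finish in the order: J4, J8, J5, J2. Step-by-step check (pool after the aborts first):
  pool = (0, 3, 3)
  run J4 (needs (0, 1, 2), free (0, 3, 3)); after release of (2, 0, 0) the pool is (2, 3, 3)
  run J8 (needs (2, 2, 1), free (2, 3, 3)); after release of (0, 1, 2) the pool is (2, 4, 5)
  run J5 (needs (2, 3, 4), free (2, 4, 5)); after release of (1, 0, 0) the pool is (3, 4, 5)
  run J2 (needs (3, 1, 5), free (3, 4, 5)); after release of (0, 0, 1) the pool is (3, 4, 6)


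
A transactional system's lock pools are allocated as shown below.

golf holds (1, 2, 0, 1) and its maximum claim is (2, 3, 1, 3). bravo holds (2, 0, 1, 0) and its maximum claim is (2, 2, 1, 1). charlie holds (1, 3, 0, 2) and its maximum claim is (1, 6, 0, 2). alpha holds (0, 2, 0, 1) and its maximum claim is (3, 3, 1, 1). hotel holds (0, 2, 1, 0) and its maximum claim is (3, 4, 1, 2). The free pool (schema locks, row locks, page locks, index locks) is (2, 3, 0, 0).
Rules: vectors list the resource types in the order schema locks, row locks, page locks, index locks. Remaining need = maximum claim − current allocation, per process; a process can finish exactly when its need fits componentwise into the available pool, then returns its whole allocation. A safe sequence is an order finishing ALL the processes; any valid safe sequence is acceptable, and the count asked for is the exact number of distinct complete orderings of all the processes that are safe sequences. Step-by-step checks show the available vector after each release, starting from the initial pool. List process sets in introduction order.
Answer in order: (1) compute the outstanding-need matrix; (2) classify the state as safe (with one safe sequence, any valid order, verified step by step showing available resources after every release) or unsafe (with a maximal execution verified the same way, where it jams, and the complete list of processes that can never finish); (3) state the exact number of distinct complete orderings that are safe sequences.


(1) Need matrix, components ordered schema locks, row locks, page locks, index locks:
  golf: (1, 1, 1, 2)
  bravo: (0, 2, 0, 1)
  charlie: (0, 3, 0, 0)
  alpha: (3, 1, 1, 0)
  hotel: (3, 2, 0, 2)
(2) The state is SAFE; one workable sequence: charlie, hotel, bravo, alpha, golf.
Key observation: at charlie the run first touches a limit — (0, 3, 0, 0) against (2, 3, 0, 0), exact on a resource it actually requests.
Verifying each step:
  pool = (2, 3, 0, 0)
  run charlie (needs (0, 3, 0, 0), free (2, 3, 0, 0)); after release of (1, 3, 0, 2) the pool is (3, 6, 0, 2)
  run hotel (needs (3, 2, 0, 2), free (3, 6, 0, 2)); after release of (0, 2, 1, 0) the pool is (3, 8, 1, 2)
  run bravo (needs (0, 2, 0, 1), free (3, 8, 1, 2)); after release of (2, 0, 1, 0) the pool is (5, 8, 2, 2)
  run alpha (needs (3, 1, 1, 0), free (5, 8, 2, 2)); after release of (0, 2, 0, 1) the pool is (5, 10, 2, 3)
  run golf (needs (1, 1, 1, 2), free (5, 10, 2, 3)); after release of (1, 2, 0, 1) the pool is (6, 12, 2, 4)
(3) The exact count: 12 of the possible complete orderings are safe sequences.


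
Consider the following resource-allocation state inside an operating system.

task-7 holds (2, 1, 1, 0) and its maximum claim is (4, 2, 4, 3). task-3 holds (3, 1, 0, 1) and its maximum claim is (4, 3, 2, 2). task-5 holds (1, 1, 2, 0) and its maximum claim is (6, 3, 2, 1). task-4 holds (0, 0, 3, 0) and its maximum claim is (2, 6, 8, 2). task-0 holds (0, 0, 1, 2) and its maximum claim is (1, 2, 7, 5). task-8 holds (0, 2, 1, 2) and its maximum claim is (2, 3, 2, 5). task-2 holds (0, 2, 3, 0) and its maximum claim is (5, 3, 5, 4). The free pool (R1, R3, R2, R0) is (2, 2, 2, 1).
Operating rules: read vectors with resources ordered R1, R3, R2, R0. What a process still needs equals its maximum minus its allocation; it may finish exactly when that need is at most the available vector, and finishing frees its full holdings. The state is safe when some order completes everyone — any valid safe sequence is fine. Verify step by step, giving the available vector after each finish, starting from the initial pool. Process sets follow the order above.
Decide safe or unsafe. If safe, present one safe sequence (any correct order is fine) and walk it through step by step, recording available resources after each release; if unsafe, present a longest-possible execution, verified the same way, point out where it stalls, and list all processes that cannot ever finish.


UNSAFE — no complete ordering exists.
Key observation: after task-3, task-5 the pool peaks at (6, 4, 4, 2), and each blocked process is short somewhere: task-7 on R0; task-4 on R3, R2; task-0 on R2, R0; task-8 on R0; task-2 on R0.
A maximal execution: task-3, task-5 — then nothing else fits. Walking it through:
  pool = (2, 2, 2, 1)
  run task-3 (needs (1, 2, 2, 1), free (2, 2, 2, 1)); after release of (3, 1, 0, 1) the pool is (5, 3, 2, 2)
  run task-5 (needs (5, 2, 0, 1), free (5, 3, 2, 2)); after release of (1, 1, 2, 0) the pool is (6, 4, 4, 2)
  blocked: task-7 wants (2, 1, 3, 3), pool (6, 4, 4, 2) — not enough R0
  blocked: task-4 wants (2, 6, 5, 2), pool (6, 4, 4, 2) — not enough R3 and R2
  blocked: task-0 wants (1, 2, 6, 3), pool (6, 4, 4, 2) — not enough R2 and R0
  blocked: task-8 wants (2, 1, 1, 3), pool (6, 4, 4, 2) — not enough R0
  blocked: task-2 wants (5, 1, 2, 4), pool (6, 4, 4, 2) — not enough R0
Never able to finish: task-7, task-4, task-0, task-8 and task-2.


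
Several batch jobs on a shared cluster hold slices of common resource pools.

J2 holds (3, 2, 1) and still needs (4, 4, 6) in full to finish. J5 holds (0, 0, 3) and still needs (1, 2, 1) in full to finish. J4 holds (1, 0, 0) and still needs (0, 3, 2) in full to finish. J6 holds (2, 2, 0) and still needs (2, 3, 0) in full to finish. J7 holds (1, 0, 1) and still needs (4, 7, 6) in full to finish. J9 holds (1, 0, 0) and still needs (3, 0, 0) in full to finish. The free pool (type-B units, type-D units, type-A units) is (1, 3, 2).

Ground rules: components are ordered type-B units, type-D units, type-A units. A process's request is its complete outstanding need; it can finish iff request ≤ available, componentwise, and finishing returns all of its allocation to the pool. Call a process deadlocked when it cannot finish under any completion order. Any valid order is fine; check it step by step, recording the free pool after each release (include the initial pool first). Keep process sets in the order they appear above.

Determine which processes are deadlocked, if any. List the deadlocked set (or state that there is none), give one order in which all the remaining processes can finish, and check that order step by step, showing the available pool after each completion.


Deadlocked set: J2 and J7.
Key observation: the wall is type-A units: completing J5, J4, J6, J9 brings the pool only to (5, 5, 5), and all the rest need more.
One completion order for the rest: J5, J4, J6, J9. Walking it through:
  pool = (1, 3, 2)
  J5: need (1, 2, 1) fits (1, 3, 2); releases (0, 0, 3), pool now (1, 3, 5)
  J4: need (0, 3, 2) fits (1, 3, 5); releases (1, 0, 0), pool now (2, 3, 5)
  J6: need (2, 3, 0) fits (2, 3, 5); releases (2, 2, 0), pool now (4, 5, 5)
  J9: need (3, 0, 0) fits (4, 5, 5); releases (1, 0, 0), pool now (5, 5, 5)
The stuck group stays short no matter what:
  blocked: J2 wants (4, 4, 6), pool (5, 5, 5) — not enough type-A units
  blocked: J7 wants (4, 7, 6), pool (5, 5, 5) — not enough type-D units and type-A units


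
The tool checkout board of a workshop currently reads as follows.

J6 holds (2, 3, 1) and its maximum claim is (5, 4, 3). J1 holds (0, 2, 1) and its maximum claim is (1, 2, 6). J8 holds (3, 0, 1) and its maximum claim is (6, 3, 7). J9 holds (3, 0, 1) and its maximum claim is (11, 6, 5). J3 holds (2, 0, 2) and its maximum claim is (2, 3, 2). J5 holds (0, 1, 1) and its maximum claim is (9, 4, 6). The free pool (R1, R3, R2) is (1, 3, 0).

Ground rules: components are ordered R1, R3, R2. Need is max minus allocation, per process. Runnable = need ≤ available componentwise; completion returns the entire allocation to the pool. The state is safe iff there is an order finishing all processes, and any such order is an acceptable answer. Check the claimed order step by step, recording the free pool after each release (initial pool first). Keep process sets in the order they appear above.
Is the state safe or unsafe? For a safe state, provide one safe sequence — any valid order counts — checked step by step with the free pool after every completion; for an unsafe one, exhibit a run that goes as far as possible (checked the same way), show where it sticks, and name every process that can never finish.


UNSAFE — no complete ordering exists.
Key observation: the wall is R2: completing J3, J6 brings the pool only to (5, 6, 3), and all the rest need more.
A maximal execution: J3, J6 — then nothing else fits. Check, step by step:
  pool = (1, 3, 0)
  run J3 (needs (0, 3, 0), free (1, 3, 0)); after release of (2, 0, 2) the pool is (3, 3, 2)
  run J6 (needs (3, 1, 2), free (3, 3, 2)); after release of (2, 3, 1) the pool is (5, 6, 3)
  J1 still needs (1, 0, 5) but only (5, 6, 3) is free — short on R2
  J8 still needs (3, 3, 6) but only (5, 6, 3) is free — short on R2
  J9 still needs (8, 6, 4) but only (5, 6, 3) is free — short on R1 and R2
  J5 still needs (9, 3, 5) but only (5, 6, 3) is free — short on R1 and R2
Processes that can never finish: J1, J8, J9 and J5.


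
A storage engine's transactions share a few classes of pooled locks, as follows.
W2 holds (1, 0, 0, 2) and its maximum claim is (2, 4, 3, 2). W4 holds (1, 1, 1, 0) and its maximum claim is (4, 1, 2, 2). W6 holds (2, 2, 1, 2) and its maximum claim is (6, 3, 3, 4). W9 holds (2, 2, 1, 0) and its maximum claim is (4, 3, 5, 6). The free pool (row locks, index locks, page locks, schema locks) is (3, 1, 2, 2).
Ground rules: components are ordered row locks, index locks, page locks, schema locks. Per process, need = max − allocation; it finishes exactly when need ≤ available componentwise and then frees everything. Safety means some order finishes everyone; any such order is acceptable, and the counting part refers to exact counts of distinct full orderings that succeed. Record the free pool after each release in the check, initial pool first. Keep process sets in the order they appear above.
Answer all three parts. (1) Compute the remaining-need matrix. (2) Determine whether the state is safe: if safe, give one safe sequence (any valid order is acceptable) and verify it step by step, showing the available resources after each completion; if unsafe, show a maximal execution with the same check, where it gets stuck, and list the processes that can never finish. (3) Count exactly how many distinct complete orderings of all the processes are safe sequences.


(1) Remaining need (order row locks, index locks, page locks, schema locks):
  W2: (1, 4, 3, 0)
  W4: (3, 0, 1, 2)
  W6: (4, 1, 2, 2)
  W9: (2, 1, 4, 6)
(2) SAFE. One safe sequence: W4, W6, W2, W9.
Key observation: at W4 the run first touches a limit — (3, 0, 1, 2) against (3, 1, 2, 2), exact on a resource it actually requests.
Check, step by step:
  pool = (3, 1, 2, 2)
  run W4 (needs (3, 0, 1, 2), free (3, 1, 2, 2)); after release of (1, 1, 1, 0) the pool is (4, 2, 3, 2)
  run W6 (needs (4, 1, 2, 2), free (4, 2, 3, 2)); after release of (2, 2, 1, 2) the pool is (6, 4, 4, 4)
  run W2 (needs (1, 4, 3, 0), free (6, 4, 4, 4)); after release of (1, 0, 0, 2) the pool is (7, 4, 4, 6)
  run W9 (needs (2, 1, 4, 6), free (7, 4, 4, 6)); after release of (2, 2, 1, 0) the pool is (9, 6, 5, 6)
(3) Exactly 1 of the possible complete orderings is a safe sequence.


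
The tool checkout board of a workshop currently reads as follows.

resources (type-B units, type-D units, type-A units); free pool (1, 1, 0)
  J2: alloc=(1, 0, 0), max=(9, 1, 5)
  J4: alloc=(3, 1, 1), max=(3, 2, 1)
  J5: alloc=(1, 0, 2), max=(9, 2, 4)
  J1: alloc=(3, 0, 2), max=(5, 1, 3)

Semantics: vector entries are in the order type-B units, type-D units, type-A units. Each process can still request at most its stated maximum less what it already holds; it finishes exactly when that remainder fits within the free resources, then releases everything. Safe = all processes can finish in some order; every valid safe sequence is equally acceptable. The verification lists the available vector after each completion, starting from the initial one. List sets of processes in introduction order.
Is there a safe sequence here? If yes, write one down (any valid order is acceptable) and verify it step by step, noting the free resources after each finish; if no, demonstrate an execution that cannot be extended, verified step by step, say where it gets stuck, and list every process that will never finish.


UNSAFE — no complete ordering exists.
Key observation: the pool after J4, J1 is (7, 2, 3); every surviving request exceeds it in type-B units, so progress ends there.
Going as far as possible: J4, J1; after that, nothing fits. Step-by-step check:
  pool = (1, 1, 0)
  J4: need (0, 1, 0) fits (1, 1, 0); releases (3, 1, 1), pool now (4, 2, 1)
  J1: need (2, 1, 1) fits (4, 2, 1); releases (3, 0, 2), pool now (7, 2, 3)
  J2 cannot run: need (8, 1, 5) vs free (7, 2, 3) (insufficient type-B units and type-A units)
  J5 cannot run: need (8, 2, 2) vs free (7, 2, 3) (insufficient type-B units)
Never able to finish: J2 and J5.


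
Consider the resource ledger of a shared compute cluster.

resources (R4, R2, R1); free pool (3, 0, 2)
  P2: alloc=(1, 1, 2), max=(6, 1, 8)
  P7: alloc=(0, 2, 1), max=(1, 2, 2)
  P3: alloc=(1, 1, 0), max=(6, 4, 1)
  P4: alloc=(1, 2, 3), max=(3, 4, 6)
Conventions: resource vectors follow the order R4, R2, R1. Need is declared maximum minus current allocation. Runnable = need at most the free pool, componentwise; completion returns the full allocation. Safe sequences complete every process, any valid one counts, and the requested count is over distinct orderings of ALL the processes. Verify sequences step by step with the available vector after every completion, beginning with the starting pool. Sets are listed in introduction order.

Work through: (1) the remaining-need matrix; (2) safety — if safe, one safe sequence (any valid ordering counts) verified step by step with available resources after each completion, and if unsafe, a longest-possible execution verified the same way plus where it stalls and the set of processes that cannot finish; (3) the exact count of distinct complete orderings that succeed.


(1) Need matrix, components ordered R4, R2, R1:
  P2: (5, 0, 6)
  P7: (1, 0, 1)
  P3: (5, 3, 1)
  P4: (2, 2, 3)
(2) UNSAFE — no complete ordering exists.
Key observation: once P7, P4 finish, the pool peaks at (4, 4, 6) — and every remaining process still needs more R4 than that.
A maximal execution: P7, P4 — then nothing else fits. Walking it through:
  pool = (3, 0, 2)
  P7 needs (1, 0, 1) <= (3, 0, 2) -> finishes; pool += (0, 2, 1) = (3, 2, 3)
  P4 needs (2, 2, 3) <= (3, 2, 3) -> finishes; pool += (1, 2, 3) = (4, 4, 6)
  P2 still needs (5, 0, 6) but only (4, 4, 6) is free — short on R4
  P3 still needs (5, 3, 1) but only (4, 4, 6) is free — short on R4
Processes that can never finish: P2 and P3.
(3) Precisely 0 of the possible complete orderings are safe sequences.


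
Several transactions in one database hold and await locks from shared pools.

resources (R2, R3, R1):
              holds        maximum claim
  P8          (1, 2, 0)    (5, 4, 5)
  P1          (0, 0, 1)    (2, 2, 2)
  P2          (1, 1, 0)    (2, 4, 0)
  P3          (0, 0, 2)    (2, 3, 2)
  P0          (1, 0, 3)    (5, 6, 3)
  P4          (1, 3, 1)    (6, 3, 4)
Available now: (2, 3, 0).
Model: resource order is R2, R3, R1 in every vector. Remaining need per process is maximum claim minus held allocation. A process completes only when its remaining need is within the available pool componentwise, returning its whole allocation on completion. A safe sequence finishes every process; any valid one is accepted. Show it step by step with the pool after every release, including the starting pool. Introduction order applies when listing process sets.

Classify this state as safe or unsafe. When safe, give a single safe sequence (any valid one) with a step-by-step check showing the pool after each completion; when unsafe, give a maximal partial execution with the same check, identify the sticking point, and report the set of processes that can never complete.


UNSAFE — no complete ordering exists.
Key observation: after P2, P3, P1 complete, (3, 4, 3) is the best the pool ever gets, yet each leftover process wants more R2.
Going as far as possible: P2, P3, P1; after that, nothing fits. Check, step by step:
  pool = (2, 3, 0)
  P2: need (1, 3, 0) fits (2, 3, 0); releases (1, 1, 0), pool now (3, 4, 0)
  P3: need (2, 3, 0) fits (3, 4, 0); releases (0, 0, 2), pool now (3, 4, 2)
  P1: need (2, 2, 1) fits (3, 4, 2); releases (0, 0, 1), pool now (3, 4, 3)
  blocked: P8 wants (4, 2, 5), pool (3, 4, 3) — not enough R2 and R1
  blocked: P0 wants (4, 6, 0), pool (3, 4, 3) — not enough R2 and R3
  blocked: P4 wants (5, 0, 3), pool (3, 4, 3) — not enough R2
Never able to finish: P8, P0 and P4.


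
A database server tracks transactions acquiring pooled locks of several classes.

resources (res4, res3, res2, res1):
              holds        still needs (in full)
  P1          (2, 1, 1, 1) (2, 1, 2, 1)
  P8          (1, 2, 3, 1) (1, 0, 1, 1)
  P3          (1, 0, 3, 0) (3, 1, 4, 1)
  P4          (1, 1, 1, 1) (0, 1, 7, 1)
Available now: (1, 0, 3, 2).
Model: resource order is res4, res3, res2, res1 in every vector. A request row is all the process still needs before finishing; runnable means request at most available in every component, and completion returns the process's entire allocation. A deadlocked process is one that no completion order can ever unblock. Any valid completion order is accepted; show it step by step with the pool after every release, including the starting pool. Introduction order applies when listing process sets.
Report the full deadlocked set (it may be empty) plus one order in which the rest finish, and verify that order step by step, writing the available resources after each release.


The deadlocked set is empty.
Key observation: beginning at P8, releases accumulate fast enough that every process eventually fits.
One completion order for the rest: P8, P1, P4, P3. Verifying each step:
  pool = (1, 0, 3, 2)
  run P8 (needs (1, 0, 1, 1), free (1, 0, 3, 2)); after release of (1, 2, 3, 1) the pool is (2, 2, 6, 3)
  run P1 (needs (2, 1, 2, 1), free (2, 2, 6, 3)); after release of (2, 1, 1, 1) the pool is (4, 3, 7, 4)
  run P4 (needs (0, 1, 7, 1), free (4, 3, 7, 4)); after release of (1, 1, 1, 1) the pool is (5, 4, 8, 5)
  run P3 (needs (3, 1, 4, 1), free (5, 4, 8, 5)); after release of (1, 0, 3, 0) the pool is (6, 4, 11, 5)


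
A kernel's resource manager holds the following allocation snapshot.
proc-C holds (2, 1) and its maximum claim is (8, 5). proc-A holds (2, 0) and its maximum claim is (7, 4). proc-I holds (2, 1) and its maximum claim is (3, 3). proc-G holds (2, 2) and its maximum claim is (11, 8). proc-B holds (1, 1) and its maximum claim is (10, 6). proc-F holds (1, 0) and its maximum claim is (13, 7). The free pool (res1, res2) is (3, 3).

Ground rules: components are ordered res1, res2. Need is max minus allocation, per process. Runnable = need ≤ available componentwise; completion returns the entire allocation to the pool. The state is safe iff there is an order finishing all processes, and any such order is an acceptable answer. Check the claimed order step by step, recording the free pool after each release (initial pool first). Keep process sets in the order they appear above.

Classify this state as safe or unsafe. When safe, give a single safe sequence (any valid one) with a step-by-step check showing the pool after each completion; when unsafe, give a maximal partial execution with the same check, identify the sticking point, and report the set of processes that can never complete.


SAFE — a valid safe sequence is proc-I, proc-A, proc-C, proc-B, proc-G, proc-F.
Key observation: reading the order forward, proc-A is the first process whose need (5, 4) meets the free pool (5, 4) exactly on a resource it requests.
Walking it through:
  pool = (3, 3)
  proc-I needs (1, 2) <= (3, 3) -> finishes; pool += (2, 1) = (5, 4)
  proc-A needs (5, 4) <= (5, 4) -> finishes; pool += (2, 0) = (7, 4)
  proc-C needs (6, 4) <= (7, 4) -> finishes; pool += (2, 1) = (9, 5)
  proc-B needs (9, 5) <= (9, 5) -> finishes; pool += (1, 1) = (10, 6)
  proc-G needs (9, 6) <= (10, 6) -> finishes; pool += (2, 2) = (12, 8)
  proc-F needs (12, 7) <= (12, 8) -> finishes; pool += (1, 0) = (13, 8)


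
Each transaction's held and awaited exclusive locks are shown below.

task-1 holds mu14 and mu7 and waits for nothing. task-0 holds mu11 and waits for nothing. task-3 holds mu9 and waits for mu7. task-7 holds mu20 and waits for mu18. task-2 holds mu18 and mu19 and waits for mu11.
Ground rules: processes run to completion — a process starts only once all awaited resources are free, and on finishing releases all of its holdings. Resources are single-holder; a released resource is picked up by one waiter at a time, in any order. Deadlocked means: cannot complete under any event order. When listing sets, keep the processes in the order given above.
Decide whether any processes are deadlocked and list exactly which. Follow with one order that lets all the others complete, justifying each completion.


Nothing here is deadlocked.
Key observation: the wait graph is acyclic; completion cascades from the unblocked processes through everyone else.
The rest can finish in the order task-1, task-0, task-2, task-3, task-7.
Verifying each step:
  run task-1 (it waits on nothing); releases mu14 and mu7
  run task-0 (it waits on nothing); releases mu11
  task-2 waits on mu11 — all released -> runs and releases mu18 and mu19
  task-3 waits on mu7 — all released -> runs and releases mu9
  task-7 waits on mu18 — all released -> runs and releases mu20


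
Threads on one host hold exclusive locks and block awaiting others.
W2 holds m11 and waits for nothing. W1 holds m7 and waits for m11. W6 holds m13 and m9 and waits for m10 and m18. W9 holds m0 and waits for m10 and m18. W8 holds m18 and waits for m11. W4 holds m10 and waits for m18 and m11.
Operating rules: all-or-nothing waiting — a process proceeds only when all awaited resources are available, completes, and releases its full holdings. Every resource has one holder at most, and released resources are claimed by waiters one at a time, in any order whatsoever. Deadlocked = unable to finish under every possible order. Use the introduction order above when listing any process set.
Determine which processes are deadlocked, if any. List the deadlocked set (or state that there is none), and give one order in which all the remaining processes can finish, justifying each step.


Nothing here is deadlocked.
Key observation: the waits form no ring: some process can always run, and its releases unblock the others one by one.
A valid finishing order for the others: W2, W8, W4, W1, W9, W6.
Walking it through:
  W2 waits on nothing -> runs at once and releases m11
  run W8 (all its waits — m11 — are resolved); releases m18
  run W4 (all its waits — m18 and m11 — are resolved); releases m10
  run W1 (all its waits — m11 — are resolved); releases m7
  run W9 (all its waits — m10 and m18 — are resolved); releases m0
  run W6 (all its waits — m10 and m18 — are resolved); releases m13 and m9


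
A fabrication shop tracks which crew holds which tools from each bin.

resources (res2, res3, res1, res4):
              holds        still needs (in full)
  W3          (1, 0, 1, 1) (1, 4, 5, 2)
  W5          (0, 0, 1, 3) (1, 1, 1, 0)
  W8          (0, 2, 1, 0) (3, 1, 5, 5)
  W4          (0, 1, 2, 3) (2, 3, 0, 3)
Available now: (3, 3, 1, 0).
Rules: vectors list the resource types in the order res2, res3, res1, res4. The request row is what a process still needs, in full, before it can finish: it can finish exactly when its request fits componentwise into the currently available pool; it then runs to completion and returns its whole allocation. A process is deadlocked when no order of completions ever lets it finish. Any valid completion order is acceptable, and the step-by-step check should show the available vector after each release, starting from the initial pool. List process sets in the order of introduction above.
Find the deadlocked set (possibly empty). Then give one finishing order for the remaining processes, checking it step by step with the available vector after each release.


Deadlocked set: W3 and W8.
Key observation: once W5, W4 finish, the pool peaks at (3, 4, 4, 6) — and every remaining process still needs more res1 than that.
A valid finishing order for the others: W5, W4. Check, step by step:
  pool = (3, 3, 1, 0)
  run W5 (needs (1, 1, 1, 0), free (3, 3, 1, 0)); after release of (0, 0, 1, 3) the pool is (3, 3, 2, 3)
  run W4 (needs (2, 3, 0, 3), free (3, 3, 2, 3)); after release of (0, 1, 2, 3) the pool is (3, 4, 4, 6)
None of the blocked processes ever fits:
  W3 still needs (1, 4, 5, 2) but only (3, 4, 4, 6) is free — short on res1
  W8 still needs (3, 1, 5, 5) but only (3, 4, 4, 6) is free — short on res1


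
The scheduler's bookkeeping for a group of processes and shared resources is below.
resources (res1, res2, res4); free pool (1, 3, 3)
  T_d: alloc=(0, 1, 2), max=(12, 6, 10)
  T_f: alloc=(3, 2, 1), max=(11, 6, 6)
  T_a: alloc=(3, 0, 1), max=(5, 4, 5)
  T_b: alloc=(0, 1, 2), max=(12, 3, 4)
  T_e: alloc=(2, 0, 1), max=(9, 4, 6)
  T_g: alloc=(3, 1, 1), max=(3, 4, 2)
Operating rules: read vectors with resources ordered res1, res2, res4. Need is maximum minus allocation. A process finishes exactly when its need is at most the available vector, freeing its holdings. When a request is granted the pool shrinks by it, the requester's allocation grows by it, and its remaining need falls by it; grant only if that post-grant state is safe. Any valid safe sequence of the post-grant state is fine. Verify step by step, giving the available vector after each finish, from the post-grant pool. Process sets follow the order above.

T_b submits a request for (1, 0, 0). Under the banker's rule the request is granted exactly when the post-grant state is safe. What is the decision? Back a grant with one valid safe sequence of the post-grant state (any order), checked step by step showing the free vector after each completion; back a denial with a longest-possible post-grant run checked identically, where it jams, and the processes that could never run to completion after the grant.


DENY: after the grant no complete ordering would exist.
Key observation: no order helps: past T_g, T_a, the free pool tops out at (6, 4, 5), below what each blocked process needs in res1.
After a pretend grant, a maximal execution: T_g, T_a — then nothing else fits. Verifying each step:
  pool = (0, 3, 3)
  T_g: need (0, 3, 1) fits (0, 3, 3); releases (3, 1, 1), pool now (3, 4, 4)
  T_a: need (2, 4, 4) fits (3, 4, 4); releases (3, 0, 1), pool now (6, 4, 5)
  T_d cannot run: need (12, 5, 8) vs free (6, 4, 5) (insufficient res1, res2 and res4)
  T_f cannot run: need (8, 4, 5) vs free (6, 4, 5) (insufficient res1)
  T_b cannot run: need (11, 2, 2) vs free (6, 4, 5) (insufficient res1)
  T_e cannot run: need (7, 4, 5) vs free (6, 4, 5) (insufficient res1)
Processes that could never finish after the grant: T_d, T_f, T_b and T_e.


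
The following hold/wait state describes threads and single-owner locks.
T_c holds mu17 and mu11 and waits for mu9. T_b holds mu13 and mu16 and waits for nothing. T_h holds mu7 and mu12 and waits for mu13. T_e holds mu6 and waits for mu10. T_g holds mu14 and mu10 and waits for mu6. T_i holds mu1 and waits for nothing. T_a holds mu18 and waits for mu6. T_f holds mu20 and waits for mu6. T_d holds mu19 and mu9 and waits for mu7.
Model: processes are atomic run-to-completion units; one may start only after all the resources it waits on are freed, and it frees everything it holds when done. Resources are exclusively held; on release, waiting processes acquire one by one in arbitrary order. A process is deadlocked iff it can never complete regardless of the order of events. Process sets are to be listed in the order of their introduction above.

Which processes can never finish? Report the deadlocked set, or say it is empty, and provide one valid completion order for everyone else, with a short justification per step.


The deadlocked set is T_e, T_g, T_a and T_f.
Key observation: T_e -> T_g -> T_e is a circular wait — nothing in it can go first; T_a and T_f wait into the deadlock from upstream.
One completion order for the rest: T_b, T_i, T_h, T_d, T_c.
Step-by-step check:
  run T_b (it waits on nothing); releases mu13 and mu16
  run T_i (it waits on nothing); releases mu1
  T_h waits on mu13 — all released -> runs and releases mu7 and mu12
  T_d waits on mu7 — all released -> runs and releases mu19 and mu9
  T_c waits on mu9 — all released -> runs and releases mu17 and mu11


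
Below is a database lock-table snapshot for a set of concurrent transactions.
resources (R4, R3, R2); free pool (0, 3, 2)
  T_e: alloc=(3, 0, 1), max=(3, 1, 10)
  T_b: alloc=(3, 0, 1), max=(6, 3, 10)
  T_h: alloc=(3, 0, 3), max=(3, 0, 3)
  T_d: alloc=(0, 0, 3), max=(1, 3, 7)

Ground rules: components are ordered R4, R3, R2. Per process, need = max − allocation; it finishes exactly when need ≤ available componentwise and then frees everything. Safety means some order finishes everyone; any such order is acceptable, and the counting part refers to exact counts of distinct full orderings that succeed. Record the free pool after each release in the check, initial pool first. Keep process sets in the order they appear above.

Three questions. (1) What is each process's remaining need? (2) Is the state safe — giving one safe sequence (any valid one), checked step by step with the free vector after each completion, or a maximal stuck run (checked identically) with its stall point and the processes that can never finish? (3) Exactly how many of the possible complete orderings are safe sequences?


(1) Outstanding need per process (order R4, R3, R2):
  T_e: (0, 1, 9)
  T_b: (3, 3, 9)
  T_h: (0, 0, 0)
  T_d: (1, 3, 4)
(2) The state is UNSAFE.
Key observation: the pool after T_h, T_d is (3, 3, 8); every surviving request exceeds it in R2, so progress ends there.
The run T_h, T_d cannot be extended any further. Check, step by step:
  pool = (0, 3, 2)
  run T_h (needs (0, 0, 0), free (0, 3, 2)); after release of (3, 0, 3) the pool is (3, 3, 5)
  run T_d (needs (1, 3, 4), free (3, 3, 5)); after release of (0, 0, 3) the pool is (3, 3, 8)
  T_e still needs (0, 1, 9) but only (3, 3, 8) is free — short on R2
  T_b still needs (3, 3, 9) but only (3, 3, 8) is free — short on R2
Never able to finish: T_e and T_b.
(3) The exact count: 0 of the possible complete orderings are safe sequences.


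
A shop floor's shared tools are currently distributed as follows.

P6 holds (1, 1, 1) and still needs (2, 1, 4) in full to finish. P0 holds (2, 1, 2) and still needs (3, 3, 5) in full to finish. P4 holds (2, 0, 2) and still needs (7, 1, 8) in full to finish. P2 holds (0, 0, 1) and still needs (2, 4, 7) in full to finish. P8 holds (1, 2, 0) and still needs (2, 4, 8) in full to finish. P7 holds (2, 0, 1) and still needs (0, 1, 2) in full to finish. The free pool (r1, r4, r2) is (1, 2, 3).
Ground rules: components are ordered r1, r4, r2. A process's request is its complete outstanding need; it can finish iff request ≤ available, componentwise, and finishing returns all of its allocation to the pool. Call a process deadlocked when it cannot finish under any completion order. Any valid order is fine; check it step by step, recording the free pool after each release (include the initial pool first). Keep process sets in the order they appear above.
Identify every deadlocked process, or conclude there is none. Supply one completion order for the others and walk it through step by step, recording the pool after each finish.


Nothing here is deadlocked.
Key observation: there is always a runnable process — P7 first — so the state unwinds completely.
A valid finishing order for the others: P7, P6, P0, P2, P8, P4. Walking it through:
  pool = (1, 2, 3)
  run P7 (needs (0, 1, 2), free (1, 2, 3)); after release of (2, 0, 1) the pool is (3, 2, 4)
  run P6 (needs (2, 1, 4), free (3, 2, 4)); after release of (1, 1, 1) the pool is (4, 3, 5)
  run P0 (needs (3, 3, 5), free (4, 3, 5)); after release of (2, 1, 2) the pool is (6, 4, 7)
  run P2 (needs (2, 4, 7), free (6, 4, 7)); after release of (0, 0, 1) the pool is (6, 4, 8)
  run P8 (needs (2, 4, 8), free (6, 4, 8)); after release of (1, 2, 0) the pool is (7, 6, 8)
  run P4 (needs (7, 1, 8), free (7, 6, 8)); after release of (2, 0, 2) the pool is (9, 6, 10)


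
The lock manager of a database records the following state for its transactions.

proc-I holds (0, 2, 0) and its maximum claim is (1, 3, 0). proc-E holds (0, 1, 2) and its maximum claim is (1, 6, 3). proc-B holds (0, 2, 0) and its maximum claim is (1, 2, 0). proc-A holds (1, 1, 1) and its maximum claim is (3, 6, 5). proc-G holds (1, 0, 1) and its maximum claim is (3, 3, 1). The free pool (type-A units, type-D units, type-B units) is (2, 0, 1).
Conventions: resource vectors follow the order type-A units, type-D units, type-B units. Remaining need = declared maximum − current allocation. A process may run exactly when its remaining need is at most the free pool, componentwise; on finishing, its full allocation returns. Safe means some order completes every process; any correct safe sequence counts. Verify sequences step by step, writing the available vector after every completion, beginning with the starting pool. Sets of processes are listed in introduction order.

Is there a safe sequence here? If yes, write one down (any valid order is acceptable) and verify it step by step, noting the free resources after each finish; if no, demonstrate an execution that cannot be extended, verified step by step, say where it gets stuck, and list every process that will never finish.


The state is UNSAFE.
Key observation: after proc-B, proc-I, proc-G complete, (3, 4, 2) is the best the pool ever gets, yet each leftover process wants more type-D units.
The run proc-B, proc-I, proc-G cannot be extended any further. Step-by-step check:
  pool = (2, 0, 1)
  proc-B: need (1, 0, 0) fits (2, 0, 1); releases (0, 2, 0), pool now (2, 2, 1)
  proc-I: need (1, 1, 0) fits (2, 2, 1); releases (0, 2, 0), pool now (2, 4, 1)
  proc-G: need (2, 3, 0) fits (2, 4, 1); releases (1, 0, 1), pool now (3, 4, 2)
  blocked: proc-E wants (1, 5, 1), pool (3, 4, 2) — not enough type-D units
  blocked: proc-A wants (2, 5, 4), pool (3, 4, 2) — not enough type-D units and type-B units
Never able to finish: proc-E and proc-A.


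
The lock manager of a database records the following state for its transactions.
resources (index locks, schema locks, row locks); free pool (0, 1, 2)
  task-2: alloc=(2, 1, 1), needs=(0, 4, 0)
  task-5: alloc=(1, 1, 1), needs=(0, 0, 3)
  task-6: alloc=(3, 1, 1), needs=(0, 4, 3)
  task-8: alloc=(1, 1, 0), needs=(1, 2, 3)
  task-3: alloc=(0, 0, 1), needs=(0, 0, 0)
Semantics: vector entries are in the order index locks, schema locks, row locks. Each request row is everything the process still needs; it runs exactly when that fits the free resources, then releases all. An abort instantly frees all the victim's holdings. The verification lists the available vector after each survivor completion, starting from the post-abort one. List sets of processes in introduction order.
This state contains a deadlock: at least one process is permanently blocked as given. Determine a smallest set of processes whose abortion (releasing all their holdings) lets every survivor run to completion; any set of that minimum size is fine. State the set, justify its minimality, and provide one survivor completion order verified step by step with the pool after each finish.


Minimum abort set: task-2.
Key observation: no ordering could ever have run task-6 before the abort of task-2; with (2, 1, 1) back in the pool it fits at step 4.
Minimality: the empty abort set fails — the state is deadlocked as it stands.
The survivors complete as task-3, task-8, task-5, task-6. Step-by-step check (starting from the post-abort pool):
  pool = (2, 2, 3)
  task-3 needs (0, 0, 0) <= (2, 2, 3) -> finishes; pool += (0, 0, 1) = (2, 2, 4)
  task-8 needs (1, 2, 3) <= (2, 2, 4) -> finishes; pool += (1, 1, 0) = (3, 3, 4)
  task-5 needs (0, 0, 3) <= (3, 3, 4) -> finishes; pool += (1, 1, 1) = (4, 4, 5)
  task-6 needs (0, 4, 3) <= (4, 4, 5) -> finishes; pool += (3, 1, 1) = (7, 5, 6)


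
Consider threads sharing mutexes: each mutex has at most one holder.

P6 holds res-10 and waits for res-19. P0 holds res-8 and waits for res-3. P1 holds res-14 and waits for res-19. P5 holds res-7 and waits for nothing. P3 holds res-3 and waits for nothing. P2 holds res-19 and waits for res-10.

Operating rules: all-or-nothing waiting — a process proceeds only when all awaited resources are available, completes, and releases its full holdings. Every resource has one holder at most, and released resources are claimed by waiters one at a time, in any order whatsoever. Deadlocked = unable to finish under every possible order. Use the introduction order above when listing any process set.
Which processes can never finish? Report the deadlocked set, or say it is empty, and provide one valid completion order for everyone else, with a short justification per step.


Deadlocked: P6, P1 and P2.
Key observation: along P6 -> P2 -> P6, each member waits on what the next one holds — a deadlock; P1 waits into the deadlock from upstream.
The rest can finish in the order P3, P0, P5.
Walking it through:
  P3 waits on nothing -> runs at once and releases res-3
  P0 waits on res-3 — all released -> runs and releases res-8
  P5 waits on nothing -> runs at once and releases res-7


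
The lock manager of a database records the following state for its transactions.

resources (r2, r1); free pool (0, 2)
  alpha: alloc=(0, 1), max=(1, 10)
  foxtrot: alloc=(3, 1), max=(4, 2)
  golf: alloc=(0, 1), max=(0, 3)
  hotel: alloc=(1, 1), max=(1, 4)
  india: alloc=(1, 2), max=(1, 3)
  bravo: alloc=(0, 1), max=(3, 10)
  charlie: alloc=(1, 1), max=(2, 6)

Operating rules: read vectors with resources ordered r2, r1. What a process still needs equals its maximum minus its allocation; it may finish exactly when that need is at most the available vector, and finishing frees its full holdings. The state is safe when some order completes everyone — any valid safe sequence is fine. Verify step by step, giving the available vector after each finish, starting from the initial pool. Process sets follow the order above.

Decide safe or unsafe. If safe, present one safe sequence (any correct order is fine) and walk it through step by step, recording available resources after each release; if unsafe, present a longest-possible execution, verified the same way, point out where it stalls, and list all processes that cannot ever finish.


UNSAFE — no complete ordering exists.
Key observation: once golf, india, charlie, foxtrot, hotel finish, the pool peaks at (6, 8) — and every remaining process still needs more r1 than that.
The run golf, india, charlie, foxtrot, hotel cannot be extended any further. Step-by-step check:
  pool = (0, 2)
  golf needs (0, 2) <= (0, 2) -> finishes; pool += (0, 1) = (0, 3)
  india needs (0, 1) <= (0, 3) -> finishes; pool += (1, 2) = (1, 5)
  charlie needs (1, 5) <= (1, 5) -> finishes; pool += (1, 1) = (2, 6)
  foxtrot needs (1, 1) <= (2, 6) -> finishes; pool += (3, 1) = (5, 7)
  hotel needs (0, 3) <= (5, 7) -> finishes; pool += (1, 1) = (6, 8)
  blocked: alpha wants (1, 9), pool (6, 8) — not enough r1
  blocked: bravo wants (3, 9), pool (6, 8) — not enough r1
Processes that can never finish: alpha and bravo.
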